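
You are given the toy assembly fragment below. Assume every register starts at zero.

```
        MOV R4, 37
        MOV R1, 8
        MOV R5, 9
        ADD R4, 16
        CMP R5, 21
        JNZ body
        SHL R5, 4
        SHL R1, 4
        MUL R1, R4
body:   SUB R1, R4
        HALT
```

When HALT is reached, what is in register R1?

-45

R4=37
R1=8
R5=9
R4=37+16=53
CMP R5, 21  (cmp 9,21)
JNZ body: taken
R1=8-53=-45
halt.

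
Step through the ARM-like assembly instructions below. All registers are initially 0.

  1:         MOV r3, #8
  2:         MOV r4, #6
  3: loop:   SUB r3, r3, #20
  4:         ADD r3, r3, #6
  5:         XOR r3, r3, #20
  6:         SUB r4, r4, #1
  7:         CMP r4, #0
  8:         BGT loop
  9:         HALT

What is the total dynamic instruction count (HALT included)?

MOV r3, #8 → r3=8
MOV r4, #6 → r4=6
SUB r3, r3, #20 → r3=8-20=-12
ADD r3, r3, #6 → r3=(-12)+6=-6
XOR r3, r3, #20 → r3=(-6)^20=-18
SUB r4, r4, #1 → r4=6-1=5
CMP r4, #0  (cmp 5,0)
BGT loop: taken
SUB r3, r3, #20 → r3=(-18)-20=-38
ADD r3, r3, #6 → r3=(-38)+6=-32
XOR r3, r3, #20 → r3=(-32)^20=-12
SUB r4, r4, #1 → r4=5-1=4
CMP r4, #0  (cmp 4,0)
BGT loop: taken
SUB r3, r3, #20 → r3=(-12)-20=-32
ADD r3, r3, #6 → r3=(-32)+6=-26
XOR r3, r3, #20 → r3=(-26)^20=-14
SUB r4, r4, #1 → r4=4-1=3
CMP r4, #0  (cmp 3,0)
BGT loop: taken
SUB r3, r3, #20 → r3=(-14)-20=-34
ADD r3, r3, #6 → r3=(-34)+6=-28
XOR r3, r3, #20 → r3=(-28)^20=-16
SUB r4, r4, #1 → r4=3-1=2
CMP r4, #0  (cmp 2,0)
BGT loop: taken
SUB r3, r3, #20 → r3=(-16)-20=-36
ADD r3, r3, #6 → r3=(-36)+6=-30
XOR r3, r3, #20 → r3=(-30)^20=-10
SUB r4, r4, #1 → r4=2-1=1
CMP r4, #0  (cmp 1,0)
BGT loop: taken
SUB r3, r3, #20 → r3=(-10)-20=-30
ADD r3, r3, #6 → r3=(-30)+6=-24
XOR r3, r3, #20 → r3=(-24)^20=-4
SUB r4, r4, #1 → r4=1-1=0
CMP r4, #0  (cmp 0,0)
BGT loop: not taken
halt.
Total executed instructions: 39.

39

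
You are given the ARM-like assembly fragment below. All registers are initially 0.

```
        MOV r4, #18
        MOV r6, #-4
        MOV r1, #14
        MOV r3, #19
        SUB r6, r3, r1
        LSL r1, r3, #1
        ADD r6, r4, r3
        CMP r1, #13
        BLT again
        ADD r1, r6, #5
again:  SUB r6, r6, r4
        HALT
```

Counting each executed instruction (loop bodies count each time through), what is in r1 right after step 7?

38

after MOV r4, #18: r4=18
after MOV r6, #-4: r6=-4
after MOV r1, #14: r1=14
after MOV r3, #19: r3=19
after SUB r6, r3, r1: r6=19-14=5
after LSL r1, r3, #1: r1=19<<1=38
after ADD r6, r4, r3: r6=18+19=37
After step 7: r1 = 38.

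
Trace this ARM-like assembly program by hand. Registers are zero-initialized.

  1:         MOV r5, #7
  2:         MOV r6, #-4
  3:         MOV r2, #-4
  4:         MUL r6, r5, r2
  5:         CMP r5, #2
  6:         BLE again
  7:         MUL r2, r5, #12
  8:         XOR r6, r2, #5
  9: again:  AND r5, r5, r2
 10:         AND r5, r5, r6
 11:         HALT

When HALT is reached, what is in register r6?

81

MOV r5, #7 → r5=7
MOV r6, #-4 → r6=-4
MOV r2, #-4 → r2=-4
MUL r6, r5, r2 → r6=7*(-4)=-28
CMP r5, #2  (cmp 7,2)
BLE again: not taken
MUL r2, r5, #12 → r2=7*12=84
XOR r6, r2, #5 → r6=84^5=81
AND r5, r5, r2 → r5=7&84=4
AND r5, r5, r6 → r5=4&81=0
halt.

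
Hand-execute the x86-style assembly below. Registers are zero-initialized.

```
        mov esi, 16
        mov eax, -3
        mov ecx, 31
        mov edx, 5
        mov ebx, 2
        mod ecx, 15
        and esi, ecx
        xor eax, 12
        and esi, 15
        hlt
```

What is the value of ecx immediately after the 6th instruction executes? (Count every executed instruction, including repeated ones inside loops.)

1

mov esi, 16 → esi=16
mov eax, -3 → eax=-3
mov ecx, 31 → ecx=31
mov edx, 5 → edx=5
mov ebx, 2 → ebx=2
mod ecx, 15 → ecx=31%15=1
After step 6: ecx = 1.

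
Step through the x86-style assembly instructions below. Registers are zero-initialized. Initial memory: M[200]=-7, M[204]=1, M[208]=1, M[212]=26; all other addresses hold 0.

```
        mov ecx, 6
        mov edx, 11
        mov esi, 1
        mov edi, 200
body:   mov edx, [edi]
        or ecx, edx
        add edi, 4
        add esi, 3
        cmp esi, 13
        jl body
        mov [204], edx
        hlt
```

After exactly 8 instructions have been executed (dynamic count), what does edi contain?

mov ecx, 6 → ecx=6
mov edx, 11 → edx=11
mov esi, 1 → esi=1
mov edi, 200 → edi=200
mov edx, [edi] → edx=M[200]=-7
or ecx, edx → ecx=6|(-7)=-1
add edi, 4 → edi=200+4=204
add esi, 3 → esi=1+3=4
After step 8: edi = 204.

204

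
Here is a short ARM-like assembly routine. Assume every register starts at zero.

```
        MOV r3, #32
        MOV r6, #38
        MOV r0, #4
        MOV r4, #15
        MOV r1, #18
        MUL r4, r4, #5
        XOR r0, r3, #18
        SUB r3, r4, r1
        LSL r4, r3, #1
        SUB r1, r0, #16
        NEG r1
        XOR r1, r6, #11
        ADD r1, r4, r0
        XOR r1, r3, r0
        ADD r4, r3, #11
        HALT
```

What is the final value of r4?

r3=32
r6=38
r0=4
r4=15
r1=18
r4=15*5=75
r0=32^18=50
r3=75-18=57
r4=57<<1=114
r1=50-16=34
r1=-(34)=-34
r1=38^11=45
r1=114+50=164
r1=57^50=11
r4=57+11=68
halt.

68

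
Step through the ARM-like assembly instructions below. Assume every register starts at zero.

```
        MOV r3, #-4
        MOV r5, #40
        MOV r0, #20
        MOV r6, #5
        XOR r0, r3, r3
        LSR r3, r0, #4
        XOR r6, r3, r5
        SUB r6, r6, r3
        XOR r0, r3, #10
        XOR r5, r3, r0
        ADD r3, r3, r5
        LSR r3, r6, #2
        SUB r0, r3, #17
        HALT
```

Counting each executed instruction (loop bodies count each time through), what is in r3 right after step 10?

0

MOV r3, #-4 → r3=-4
MOV r5, #40 → r5=40
MOV r0, #20 → r0=20
MOV r6, #5 → r6=5
XOR r0, r3, r3 → r0=(-4)^(-4)=0
LSR r3, r0, #4 → r3=0>>4=0
XOR r6, r3, r5 → r6=0^40=40
SUB r6, r6, r3 → r6=40-0=40
XOR r0, r3, #10 → r0=0^10=10
XOR r5, r3, r0 → r5=0^10=10
After step 10: r3 = 0.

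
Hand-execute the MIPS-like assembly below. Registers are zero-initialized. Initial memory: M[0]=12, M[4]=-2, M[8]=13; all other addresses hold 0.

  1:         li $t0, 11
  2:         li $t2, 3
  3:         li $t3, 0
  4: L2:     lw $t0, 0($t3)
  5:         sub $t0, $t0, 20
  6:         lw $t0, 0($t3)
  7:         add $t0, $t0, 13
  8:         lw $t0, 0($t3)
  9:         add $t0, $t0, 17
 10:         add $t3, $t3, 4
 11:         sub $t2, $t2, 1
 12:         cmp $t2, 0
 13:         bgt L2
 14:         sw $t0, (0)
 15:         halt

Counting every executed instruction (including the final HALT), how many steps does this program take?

35

li $t0, 11 → $t0=11
li $t2, 3 → $t2=3
li $t3, 0 → $t3=0
lw $t0, 0($t3) → $t0=M[0]=12
sub $t0, $t0, 20 → $t0=12-20=-8
lw $t0, 0($t3) → $t0=M[0]=12
add $t0, $t0, 13 → $t0=12+13=25
lw $t0, 0($t3) → $t0=M[0]=12
add $t0, $t0, 17 → $t0=12+17=29
add $t3, $t3, 4 → $t3=0+4=4
sub $t2, $t2, 1 → $t2=3-1=2
cmp $t2, 0  (cmp 2,0)
bgt L2: taken
lw $t0, 0($t3) → $t0=M[4]=-2
sub $t0, $t0, 20 → $t0=(-2)-20=-22
lw $t0, 0($t3) → $t0=M[4]=-2
add $t0, $t0, 13 → $t0=(-2)+13=11
lw $t0, 0($t3) → $t0=M[4]=-2
add $t0, $t0, 17 → $t0=(-2)+17=15
add $t3, $t3, 4 → $t3=4+4=8
sub $t2, $t2, 1 → $t2=2-1=1
cmp $t2, 0  (cmp 1,0)
bgt L2: taken
lw $t0, 0($t3) → $t0=M[8]=13
sub $t0, $t0, 20 → $t0=13-20=-7
lw $t0, 0($t3) → $t0=M[8]=13
add $t0, $t0, 13 → $t0=13+13=26
lw $t0, 0($t3) → $t0=M[8]=13
add $t0, $t0, 17 → $t0=13+17=30
add $t3, $t3, 4 → $t3=8+4=12
sub $t2, $t2, 1 → $t2=1-1=0
cmp $t2, 0  (cmp 0,0)
bgt L2: not taken
sw $t0, (0) → M[0]=30
halt.
Total executed instructions: 35.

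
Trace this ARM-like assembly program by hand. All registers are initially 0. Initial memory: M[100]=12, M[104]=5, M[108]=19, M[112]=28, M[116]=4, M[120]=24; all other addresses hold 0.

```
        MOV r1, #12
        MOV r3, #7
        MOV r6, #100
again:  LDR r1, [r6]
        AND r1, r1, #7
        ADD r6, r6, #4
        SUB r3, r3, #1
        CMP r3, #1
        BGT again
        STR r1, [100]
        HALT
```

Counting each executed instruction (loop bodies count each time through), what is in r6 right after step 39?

after MOV r1, #12: r1=12
after MOV r3, #7: r3=7
after MOV r6, #100: r6=100
after LDR r1, [r6]: r1=M[100]=12
after AND r1, r1, #7: r1=12&7=4
after ADD r6, r6, #4: r6=100+4=104
after SUB r3, r3, #1: r3=7-1=6
CMP r3, #1  (cmp 6,1)
BGT again: taken
after LDR r1, [r6]: r1=M[104]=5
after AND r1, r1, #7: r1=5&7=5
after ADD r6, r6, #4: r6=104+4=108
after SUB r3, r3, #1: r3=6-1=5
CMP r3, #1  (cmp 5,1)
BGT again: taken
after LDR r1, [r6]: r1=M[108]=19
after AND r1, r1, #7: r1=19&7=3
after ADD r6, r6, #4: r6=108+4=112
after SUB r3, r3, #1: r3=5-1=4
CMP r3, #1  (cmp 4,1)
BGT again: taken
after LDR r1, [r6]: r1=M[112]=28
after AND r1, r1, #7: r1=28&7=4
after ADD r6, r6, #4: r6=112+4=116
after SUB r3, r3, #1: r3=4-1=3
CMP r3, #1  (cmp 3,1)
BGT again: taken
after LDR r1, [r6]: r1=M[116]=4
after AND r1, r1, #7: r1=4&7=4
after ADD r6, r6, #4: r6=116+4=120
after SUB r3, r3, #1: r3=3-1=2
CMP r3, #1  (cmp 2,1)
BGT again: taken
after LDR r1, [r6]: r1=M[120]=24
after AND r1, r1, #7: r1=24&7=0
after ADD r6, r6, #4: r6=120+4=124
after SUB r3, r3, #1: r3=2-1=1
CMP r3, #1  (cmp 1,1)
BGT again: not taken
After step 39: r6 = 124.

124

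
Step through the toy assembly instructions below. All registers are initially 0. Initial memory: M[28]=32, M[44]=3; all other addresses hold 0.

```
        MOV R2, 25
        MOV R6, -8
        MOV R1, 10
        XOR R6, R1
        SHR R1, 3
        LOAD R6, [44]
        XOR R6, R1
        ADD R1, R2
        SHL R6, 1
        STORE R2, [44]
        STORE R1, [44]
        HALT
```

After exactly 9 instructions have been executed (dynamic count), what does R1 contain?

26

R2=25
R6=-8
R1=10
R6=(-8)^10=-14
R1=10>>3=1
R6=M[44]=3
R6=3^1=2
R1=1+25=26
R6=2<<1=4
After step 9: R1 = 26.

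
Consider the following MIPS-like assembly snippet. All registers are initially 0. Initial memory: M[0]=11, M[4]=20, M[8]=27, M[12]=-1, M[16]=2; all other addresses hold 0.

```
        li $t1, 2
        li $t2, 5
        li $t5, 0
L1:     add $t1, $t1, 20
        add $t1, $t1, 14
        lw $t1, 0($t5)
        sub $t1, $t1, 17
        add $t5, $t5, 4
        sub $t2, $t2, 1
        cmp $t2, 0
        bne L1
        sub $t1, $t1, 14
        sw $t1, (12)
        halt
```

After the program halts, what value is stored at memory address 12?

-29

$t1=2
$t2=5
$t5=0
$t1=2+20=22
$t1=22+14=36
$t1=M[0]=11
$t1=11-17=-6
$t5=0+4=4
$t2=5-1=4
cmp $t2, 0  (cmp 4,0)
bne L1: taken
$t1=(-6)+20=14
$t1=14+14=28
$t1=M[4]=20
$t1=20-17=3
$t5=4+4=8
$t2=4-1=3
cmp $t2, 0  (cmp 3,0)
bne L1: taken
$t1=3+20=23
$t1=23+14=37
$t1=M[8]=27
$t1=27-17=10
$t5=8+4=12
$t2=3-1=2
cmp $t2, 0  (cmp 2,0)
bne L1: taken
$t1=10+20=30
$t1=30+14=44
$t1=M[12]=-1
$t1=(-1)-17=-18
$t5=12+4=16
$t2=2-1=1
cmp $t2, 0  (cmp 1,0)
bne L1: taken
$t1=(-18)+20=2
$t1=2+14=16
$t1=M[16]=2
$t1=2-17=-15
$t5=16+4=20
$t2=1-1=0
cmp $t2, 0  (cmp 0,0)
bne L1: not taken
$t1=(-15)-14=-29
sw $t1, (12) → M[12]=-29
halt.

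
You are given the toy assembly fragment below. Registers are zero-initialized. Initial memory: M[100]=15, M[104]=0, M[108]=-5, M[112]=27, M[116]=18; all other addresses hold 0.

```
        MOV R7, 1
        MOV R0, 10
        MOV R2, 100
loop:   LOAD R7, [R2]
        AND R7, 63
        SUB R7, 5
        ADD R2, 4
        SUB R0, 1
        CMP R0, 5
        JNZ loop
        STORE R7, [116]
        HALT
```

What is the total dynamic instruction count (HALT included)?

40

R7=1
R0=10
R2=100
R7=M[100]=15
R7=15&63=15
R7=15-5=10
R2=100+4=104
R0=10-1=9
CMP R0, 5  (cmp 9,5)
JNZ loop: taken
R7=M[104]=0
R7=0&63=0
R7=0-5=-5
R2=104+4=108
R0=9-1=8
CMP R0, 5  (cmp 8,5)
JNZ loop: taken
R7=M[108]=-5
R7=(-5)&63=59
R7=59-5=54
R2=108+4=112
R0=8-1=7
CMP R0, 5  (cmp 7,5)
JNZ loop: taken
R7=M[112]=27
R7=27&63=27
R7=27-5=22
R2=112+4=116
R0=7-1=6
CMP R0, 5  (cmp 6,5)
JNZ loop: taken
R7=M[116]=18
R7=18&63=18
R7=18-5=13
R2=116+4=120
R0=6-1=5
CMP R0, 5  (cmp 5,5)
JNZ loop: not taken
STORE R7, [116] → M[116]=13
halt.
Total executed instructions: 40.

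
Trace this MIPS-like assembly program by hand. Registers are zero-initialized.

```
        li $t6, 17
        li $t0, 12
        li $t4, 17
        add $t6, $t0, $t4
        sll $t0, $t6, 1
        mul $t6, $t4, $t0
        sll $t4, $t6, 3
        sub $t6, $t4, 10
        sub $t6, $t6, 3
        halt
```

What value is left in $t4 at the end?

$t6=17
$t0=12
$t4=17
$t6=12+17=29
$t0=29<<1=58
$t6=17*58=986
$t4=986<<3=7888
$t6=7888-10=7878
$t6=7878-3=7875
halt.

7888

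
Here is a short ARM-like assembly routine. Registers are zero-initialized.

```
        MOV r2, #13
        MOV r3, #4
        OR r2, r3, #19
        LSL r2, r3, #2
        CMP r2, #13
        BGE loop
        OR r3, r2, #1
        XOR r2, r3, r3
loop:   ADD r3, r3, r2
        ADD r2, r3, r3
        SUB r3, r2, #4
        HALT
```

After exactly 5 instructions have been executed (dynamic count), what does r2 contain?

16

after MOV r2, #13: r2=13
after MOV r3, #4: r3=4
after OR r2, r3, #19: r2=4|19=23
after LSL r2, r3, #2: r2=4<<2=16
CMP r2, #13  (cmp 16,13)
After step 5: r2 = 16.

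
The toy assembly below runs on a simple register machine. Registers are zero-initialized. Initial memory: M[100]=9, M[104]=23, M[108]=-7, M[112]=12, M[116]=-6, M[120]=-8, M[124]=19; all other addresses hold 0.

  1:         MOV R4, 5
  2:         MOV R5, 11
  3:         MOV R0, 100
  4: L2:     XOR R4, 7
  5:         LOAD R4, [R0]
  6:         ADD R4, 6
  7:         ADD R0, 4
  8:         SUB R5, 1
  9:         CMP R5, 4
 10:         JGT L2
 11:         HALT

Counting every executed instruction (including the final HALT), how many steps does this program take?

53

after MOV R4, 5: R4=5
after MOV R5, 11: R5=11
after MOV R0, 100: R0=100
after XOR R4, 7: R4=5^7=2
after LOAD R4, [R0]: R4=M[100]=9
after ADD R4, 6: R4=9+6=15
after ADD R0, 4: R0=100+4=104
after SUB R5, 1: R5=11-1=10
CMP R5, 4  (cmp 10,4)
JGT L2: taken
after XOR R4, 7: R4=15^7=8
after LOAD R4, [R0]: R4=M[104]=23
after ADD R4, 6: R4=23+6=29
after ADD R0, 4: R0=104+4=108
after SUB R5, 1: R5=10-1=9
CMP R5, 4  (cmp 9,4)
JGT L2: taken
after XOR R4, 7: R4=29^7=26
after LOAD R4, [R0]: R4=M[108]=-7
after ADD R4, 6: R4=(-7)+6=-1
after ADD R0, 4: R0=108+4=112
after SUB R5, 1: R5=9-1=8
CMP R5, 4  (cmp 8,4)
JGT L2: taken
after XOR R4, 7: R4=(-1)^7=-8
after LOAD R4, [R0]: R4=M[112]=12
after ADD R4, 6: R4=12+6=18
after ADD R0, 4: R0=112+4=116
after SUB R5, 1: R5=8-1=7
CMP R5, 4  (cmp 7,4)
JGT L2: taken
after XOR R4, 7: R4=18^7=21
after LOAD R4, [R0]: R4=M[116]=-6
after ADD R4, 6: R4=(-6)+6=0
after ADD R0, 4: R0=116+4=120
after SUB R5, 1: R5=7-1=6
CMP R5, 4  (cmp 6,4)
JGT L2: taken
after XOR R4, 7: R4=0^7=7
after LOAD R4, [R0]: R4=M[120]=-8
after ADD R4, 6: R4=(-8)+6=-2
after ADD R0, 4: R0=120+4=124
after SUB R5, 1: R5=6-1=5
CMP R5, 4  (cmp 5,4)
JGT L2: taken
after XOR R4, 7: R4=(-2)^7=-7
after LOAD R4, [R0]: R4=M[124]=19
after ADD R4, 6: R4=19+6=25
after ADD R0, 4: R0=124+4=128
after SUB R5, 1: R5=5-1=4
CMP R5, 4  (cmp 4,4)
JGT L2: not taken
halt.
Total executed instructions: 53.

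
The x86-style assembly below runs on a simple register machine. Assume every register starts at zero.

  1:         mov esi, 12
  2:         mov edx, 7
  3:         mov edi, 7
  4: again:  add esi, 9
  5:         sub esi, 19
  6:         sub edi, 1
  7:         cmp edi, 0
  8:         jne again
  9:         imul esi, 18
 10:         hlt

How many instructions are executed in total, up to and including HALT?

40

after mov esi, 12: esi=12
after mov edx, 7: edx=7
after mov edi, 7: edi=7
after add esi, 9: esi=12+9=21
after sub esi, 19: esi=21-19=2
after sub edi, 1: edi=7-1=6
cmp edi, 0  (cmp 6,0)
jne again: taken
after add esi, 9: esi=2+9=11
after sub esi, 19: esi=11-19=-8
after sub edi, 1: edi=6-1=5
cmp edi, 0  (cmp 5,0)
jne again: taken
after add esi, 9: esi=(-8)+9=1
after sub esi, 19: esi=1-19=-18
after sub edi, 1: edi=5-1=4
cmp edi, 0  (cmp 4,0)
jne again: taken
after add esi, 9: esi=(-18)+9=-9
after sub esi, 19: esi=(-9)-19=-28
after sub edi, 1: edi=4-1=3
cmp edi, 0  (cmp 3,0)
jne again: taken
after add esi, 9: esi=(-28)+9=-19
after sub esi, 19: esi=(-19)-19=-38
after sub edi, 1: edi=3-1=2
cmp edi, 0  (cmp 2,0)
jne again: taken
after add esi, 9: esi=(-38)+9=-29
after sub esi, 19: esi=(-29)-19=-48
after sub edi, 1: edi=2-1=1
cmp edi, 0  (cmp 1,0)
jne again: taken
after add esi, 9: esi=(-48)+9=-39
after sub esi, 19: esi=(-39)-19=-58
after sub edi, 1: edi=1-1=0
cmp edi, 0  (cmp 0,0)
jne again: not taken
after imul esi, 18: esi=(-58)*18=-1044
halt.
Total executed instructions: 40.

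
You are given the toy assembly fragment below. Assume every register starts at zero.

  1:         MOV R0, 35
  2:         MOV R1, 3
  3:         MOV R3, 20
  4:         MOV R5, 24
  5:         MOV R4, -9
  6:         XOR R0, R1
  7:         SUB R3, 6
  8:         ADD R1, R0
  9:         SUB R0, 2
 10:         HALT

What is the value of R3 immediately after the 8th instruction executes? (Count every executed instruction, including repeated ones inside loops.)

14

after MOV R0, 35: R0=35
after MOV R1, 3: R1=3
after MOV R3, 20: R3=20
after MOV R5, 24: R5=24
after MOV R4, -9: R4=-9
after XOR R0, R1: R0=35^3=32
after SUB R3, 6: R3=20-6=14
after ADD R1, R0: R1=3+32=35
After step 8: R3 = 14.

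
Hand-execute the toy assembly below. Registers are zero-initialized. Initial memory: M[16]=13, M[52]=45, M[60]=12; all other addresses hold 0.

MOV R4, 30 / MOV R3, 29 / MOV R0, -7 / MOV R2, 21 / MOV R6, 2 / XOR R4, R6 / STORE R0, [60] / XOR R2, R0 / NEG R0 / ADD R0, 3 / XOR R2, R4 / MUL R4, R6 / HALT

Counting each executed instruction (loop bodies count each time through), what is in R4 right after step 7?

28

MOV R4, 30 → R4=30
MOV R3, 29 → R3=29
MOV R0, -7 → R0=-7
MOV R2, 21 → R2=21
MOV R6, 2 → R6=2
XOR R4, R6 → R4=30^2=28
STORE R0, [60] → M[60]=-7
After step 7: R4 = 28.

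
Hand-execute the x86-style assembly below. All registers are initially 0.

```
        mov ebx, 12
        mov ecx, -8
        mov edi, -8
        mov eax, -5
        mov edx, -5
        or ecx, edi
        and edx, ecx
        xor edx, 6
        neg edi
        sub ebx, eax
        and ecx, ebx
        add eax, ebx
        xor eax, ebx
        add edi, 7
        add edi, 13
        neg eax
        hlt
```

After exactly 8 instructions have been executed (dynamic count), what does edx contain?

after mov ebx, 12: ebx=12
after mov ecx, -8: ecx=-8
after mov edi, -8: edi=-8
after mov eax, -5: eax=-5
after mov edx, -5: edx=-5
after or ecx, edi: ecx=(-8)|(-8)=-8
after and edx, ecx: edx=(-5)&(-8)=-8
after xor edx, 6: edx=(-8)^6=-2
After step 8: edx = -2.

-2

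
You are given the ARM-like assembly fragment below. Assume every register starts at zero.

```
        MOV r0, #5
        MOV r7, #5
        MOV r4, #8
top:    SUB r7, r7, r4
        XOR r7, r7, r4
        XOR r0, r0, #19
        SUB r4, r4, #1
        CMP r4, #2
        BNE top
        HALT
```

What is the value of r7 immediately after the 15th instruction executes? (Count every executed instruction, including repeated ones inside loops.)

MOV r0, #5 → r0=5
MOV r7, #5 → r7=5
MOV r4, #8 → r4=8
SUB r7, r7, r4 → r7=5-8=-3
XOR r7, r7, r4 → r7=(-3)^8=-11
XOR r0, r0, #19 → r0=5^19=22
SUB r4, r4, #1 → r4=8-1=7
CMP r4, #2  (cmp 7,2)
BNE top: taken
SUB r7, r7, r4 → r7=(-11)-7=-18
XOR r7, r7, r4 → r7=(-18)^7=-23
XOR r0, r0, #19 → r0=22^19=5
SUB r4, r4, #1 → r4=7-1=6
CMP r4, #2  (cmp 6,2)
BNE top: taken
After step 15: r7 = -23.

-23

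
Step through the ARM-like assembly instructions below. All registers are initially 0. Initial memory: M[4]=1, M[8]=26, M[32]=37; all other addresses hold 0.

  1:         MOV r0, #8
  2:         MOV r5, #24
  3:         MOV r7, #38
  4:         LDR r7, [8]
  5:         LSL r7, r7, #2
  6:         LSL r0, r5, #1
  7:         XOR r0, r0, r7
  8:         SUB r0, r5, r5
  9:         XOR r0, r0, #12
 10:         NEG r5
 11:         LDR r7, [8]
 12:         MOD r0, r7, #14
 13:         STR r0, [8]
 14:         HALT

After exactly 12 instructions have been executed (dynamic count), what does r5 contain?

after MOV r0, #8: r0=8
after MOV r5, #24: r5=24
after MOV r7, #38: r7=38
after LDR r7, [8]: r7=M[8]=26
after LSL r7, r7, #2: r7=26<<2=104
after LSL r0, r5, #1: r0=24<<1=48
after XOR r0, r0, r7: r0=48^104=88
after SUB r0, r5, r5: r0=24-24=0
after XOR r0, r0, #12: r0=0^12=12
after NEG r5: r5=-(24)=-24
after LDR r7, [8]: r7=M[8]=26
after MOD r0, r7, #14: r0=26%14=12
After step 12: r5 = -24.

-24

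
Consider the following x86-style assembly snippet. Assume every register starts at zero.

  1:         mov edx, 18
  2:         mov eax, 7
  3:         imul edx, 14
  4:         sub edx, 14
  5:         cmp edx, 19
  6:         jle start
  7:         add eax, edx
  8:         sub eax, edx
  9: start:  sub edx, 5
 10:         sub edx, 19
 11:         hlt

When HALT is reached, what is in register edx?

214

after mov edx, 18: edx=18
after mov eax, 7: eax=7
after imul edx, 14: edx=18*14=252
after sub edx, 14: edx=252-14=238
cmp edx, 19  (cmp 238,19)
jle start: not taken
after add eax, edx: eax=7+238=245
after sub eax, edx: eax=245-238=7
after sub edx, 5: edx=238-5=233
after sub edx, 19: edx=233-19=214
halt.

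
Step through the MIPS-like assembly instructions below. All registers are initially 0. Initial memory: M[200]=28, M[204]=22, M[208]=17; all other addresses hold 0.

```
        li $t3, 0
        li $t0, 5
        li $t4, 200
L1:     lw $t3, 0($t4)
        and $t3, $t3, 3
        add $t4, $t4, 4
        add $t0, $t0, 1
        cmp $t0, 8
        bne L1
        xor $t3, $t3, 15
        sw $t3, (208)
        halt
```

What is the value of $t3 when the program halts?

14

li $t3, 0 → $t3=0
li $t0, 5 → $t0=5
li $t4, 200 → $t4=200
lw $t3, 0($t4) → $t3=M[200]=28
and $t3, $t3, 3 → $t3=28&3=0
add $t4, $t4, 4 → $t4=200+4=204
add $t0, $t0, 1 → $t0=5+1=6
cmp $t0, 8  (cmp 6,8)
bne L1: taken
lw $t3, 0($t4) → $t3=M[204]=22
and $t3, $t3, 3 → $t3=22&3=2
add $t4, $t4, 4 → $t4=204+4=208
add $t0, $t0, 1 → $t0=6+1=7
cmp $t0, 8  (cmp 7,8)
bne L1: taken
lw $t3, 0($t4) → $t3=M[208]=17
and $t3, $t3, 3 → $t3=17&3=1
add $t4, $t4, 4 → $t4=208+4=212
add $t0, $t0, 1 → $t0=7+1=8
cmp $t0, 8  (cmp 8,8)
bne L1: not taken
xor $t3, $t3, 15 → $t3=1^15=14
sw $t3, (208) → M[208]=14
halt.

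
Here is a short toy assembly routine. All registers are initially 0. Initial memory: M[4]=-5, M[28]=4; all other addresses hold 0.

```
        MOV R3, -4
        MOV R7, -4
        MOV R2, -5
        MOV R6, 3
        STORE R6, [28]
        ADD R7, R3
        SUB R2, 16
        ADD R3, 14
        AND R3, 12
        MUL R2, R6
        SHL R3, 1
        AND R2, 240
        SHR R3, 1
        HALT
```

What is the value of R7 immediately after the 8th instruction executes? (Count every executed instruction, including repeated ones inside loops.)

-8

after MOV R3, -4: R3=-4
after MOV R7, -4: R7=-4
after MOV R2, -5: R2=-5
after MOV R6, 3: R6=3
STORE R6, [28] → M[28]=3
after ADD R7, R3: R7=(-4)+(-4)=-8
after SUB R2, 16: R2=(-5)-16=-21
after ADD R3, 14: R3=(-4)+14=10
After step 8: R7 = -8.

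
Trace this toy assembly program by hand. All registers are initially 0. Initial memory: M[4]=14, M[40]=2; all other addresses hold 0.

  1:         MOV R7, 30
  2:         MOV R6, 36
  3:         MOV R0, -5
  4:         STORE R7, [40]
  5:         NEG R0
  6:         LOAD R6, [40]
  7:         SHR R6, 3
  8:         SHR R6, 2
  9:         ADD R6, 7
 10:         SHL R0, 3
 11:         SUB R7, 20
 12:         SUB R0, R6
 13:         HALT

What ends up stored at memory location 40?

R7=30
R6=36
R0=-5
STORE R7, [40] → M[40]=30
R0=-(-5)=5
R6=M[40]=30
R6=30>>3=3
R6=3>>2=0
R6=0+7=7
R0=5<<3=40
R7=30-20=10
R0=40-7=33
halt.

30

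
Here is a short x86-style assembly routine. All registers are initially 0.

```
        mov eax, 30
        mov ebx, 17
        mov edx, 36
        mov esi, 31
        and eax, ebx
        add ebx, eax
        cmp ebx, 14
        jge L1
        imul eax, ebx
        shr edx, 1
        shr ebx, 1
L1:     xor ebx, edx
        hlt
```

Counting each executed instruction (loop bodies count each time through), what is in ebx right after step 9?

5

mov eax, 30 → eax=30
mov ebx, 17 → ebx=17
mov edx, 36 → edx=36
mov esi, 31 → esi=31
and eax, ebx → eax=30&17=16
add ebx, eax → ebx=17+16=33
cmp ebx, 14  (cmp 33,14)
jge L1: taken
xor ebx, edx → ebx=33^36=5
After step 9: ebx = 5.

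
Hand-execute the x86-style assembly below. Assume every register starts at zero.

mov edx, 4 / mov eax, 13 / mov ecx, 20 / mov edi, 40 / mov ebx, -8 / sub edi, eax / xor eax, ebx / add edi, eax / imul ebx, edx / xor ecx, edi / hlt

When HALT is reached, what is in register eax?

-11

edx=4
eax=13
ecx=20
edi=40
ebx=-8
edi=40-13=27
eax=13^(-8)=-11
edi=27+(-11)=16
ebx=(-8)*4=-32
ecx=20^16=4
halt.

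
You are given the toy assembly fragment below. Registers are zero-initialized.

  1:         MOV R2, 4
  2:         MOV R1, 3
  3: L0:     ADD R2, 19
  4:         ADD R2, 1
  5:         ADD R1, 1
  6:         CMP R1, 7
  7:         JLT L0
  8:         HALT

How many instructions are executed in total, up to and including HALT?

23

R2=4
R1=3
R2=4+19=23
R2=23+1=24
R1=3+1=4
CMP R1, 7  (cmp 4,7)
JLT L0: taken
R2=24+19=43
R2=43+1=44
R1=4+1=5
CMP R1, 7  (cmp 5,7)
JLT L0: taken
R2=44+19=63
R2=63+1=64
R1=5+1=6
CMP R1, 7  (cmp 6,7)
JLT L0: taken
R2=64+19=83
R2=83+1=84
R1=6+1=7
CMP R1, 7  (cmp 7,7)
JLT L0: not taken
halt.
Total executed instructions: 23.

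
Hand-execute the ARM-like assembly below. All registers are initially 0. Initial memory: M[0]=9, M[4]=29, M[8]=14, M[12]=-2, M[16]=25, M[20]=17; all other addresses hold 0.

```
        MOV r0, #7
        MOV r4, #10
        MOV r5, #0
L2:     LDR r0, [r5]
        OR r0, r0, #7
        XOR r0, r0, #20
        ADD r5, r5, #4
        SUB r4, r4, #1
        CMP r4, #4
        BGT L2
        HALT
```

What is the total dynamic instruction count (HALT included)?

46

MOV r0, #7 → r0=7
MOV r4, #10 → r4=10
MOV r5, #0 → r5=0
LDR r0, [r5] → r0=M[0]=9
OR r0, r0, #7 → r0=9|7=15
XOR r0, r0, #20 → r0=15^20=27
ADD r5, r5, #4 → r5=0+4=4
SUB r4, r4, #1 → r4=10-1=9
CMP r4, #4  (cmp 9,4)
BGT L2: taken
LDR r0, [r5] → r0=M[4]=29
OR r0, r0, #7 → r0=29|7=31
XOR r0, r0, #20 → r0=31^20=11
ADD r5, r5, #4 → r5=4+4=8
SUB r4, r4, #1 → r4=9-1=8
CMP r4, #4  (cmp 8,4)
BGT L2: taken
LDR r0, [r5] → r0=M[8]=14
OR r0, r0, #7 → r0=14|7=15
XOR r0, r0, #20 → r0=15^20=27
ADD r5, r5, #4 → r5=8+4=12
SUB r4, r4, #1 → r4=8-1=7
CMP r4, #4  (cmp 7,4)
BGT L2: taken
LDR r0, [r5] → r0=M[12]=-2
OR r0, r0, #7 → r0=(-2)|7=-1
XOR r0, r0, #20 → r0=(-1)^20=-21
ADD r5, r5, #4 → r5=12+4=16
SUB r4, r4, #1 → r4=7-1=6
CMP r4, #4  (cmp 6,4)
BGT L2: taken
LDR r0, [r5] → r0=M[16]=25
OR r0, r0, #7 → r0=25|7=31
XOR r0, r0, #20 → r0=31^20=11
ADD r5, r5, #4 → r5=16+4=20
SUB r4, r4, #1 → r4=6-1=5
CMP r4, #4  (cmp 5,4)
BGT L2: taken
LDR r0, [r5] → r0=M[20]=17
OR r0, r0, #7 → r0=17|7=23
XOR r0, r0, #20 → r0=23^20=3
ADD r5, r5, #4 → r5=20+4=24
SUB r4, r4, #1 → r4=5-1=4
CMP r4, #4  (cmp 4,4)
BGT L2: not taken
halt.
Total executed instructions: 46.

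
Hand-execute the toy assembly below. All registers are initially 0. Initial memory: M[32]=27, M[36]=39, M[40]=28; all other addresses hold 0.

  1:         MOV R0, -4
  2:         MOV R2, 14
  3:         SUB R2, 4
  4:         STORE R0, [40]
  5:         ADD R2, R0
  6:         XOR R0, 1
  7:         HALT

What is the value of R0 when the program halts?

R0=-4
R2=14
R2=14-4=10
STORE R0, [40] → M[40]=-4
R2=10+(-4)=6
R0=(-4)^1=-3
halt.

-3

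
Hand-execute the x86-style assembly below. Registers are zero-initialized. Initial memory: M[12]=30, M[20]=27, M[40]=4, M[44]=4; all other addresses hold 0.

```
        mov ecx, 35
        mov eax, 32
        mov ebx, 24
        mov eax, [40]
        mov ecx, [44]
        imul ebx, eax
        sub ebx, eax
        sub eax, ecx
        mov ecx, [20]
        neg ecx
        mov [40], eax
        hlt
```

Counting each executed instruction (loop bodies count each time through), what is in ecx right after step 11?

mov ecx, 35 → ecx=35
mov eax, 32 → eax=32
mov ebx, 24 → ebx=24
mov eax, [40] → eax=M[40]=4
mov ecx, [44] → ecx=M[44]=4
imul ebx, eax → ebx=24*4=96
sub ebx, eax → ebx=96-4=92
sub eax, ecx → eax=4-4=0
mov ecx, [20] → ecx=M[20]=27
neg ecx → ecx=-(27)=-27
mov [40], eax → M[40]=0
After step 11: ecx = -27.

-27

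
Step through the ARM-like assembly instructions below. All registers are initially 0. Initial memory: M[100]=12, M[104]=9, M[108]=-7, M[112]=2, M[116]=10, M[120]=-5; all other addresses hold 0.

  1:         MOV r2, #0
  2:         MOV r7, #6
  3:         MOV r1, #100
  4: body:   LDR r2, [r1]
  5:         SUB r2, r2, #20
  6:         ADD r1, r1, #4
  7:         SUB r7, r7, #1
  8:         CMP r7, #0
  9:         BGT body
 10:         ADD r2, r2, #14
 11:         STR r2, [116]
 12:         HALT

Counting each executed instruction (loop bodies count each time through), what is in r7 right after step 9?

after MOV r2, #0: r2=0
after MOV r7, #6: r7=6
after MOV r1, #100: r1=100
after LDR r2, [r1]: r2=M[100]=12
after SUB r2, r2, #20: r2=12-20=-8
after ADD r1, r1, #4: r1=100+4=104
after SUB r7, r7, #1: r7=6-1=5
CMP r7, #0  (cmp 5,0)
BGT body: taken
After step 9: r7 = 5.

5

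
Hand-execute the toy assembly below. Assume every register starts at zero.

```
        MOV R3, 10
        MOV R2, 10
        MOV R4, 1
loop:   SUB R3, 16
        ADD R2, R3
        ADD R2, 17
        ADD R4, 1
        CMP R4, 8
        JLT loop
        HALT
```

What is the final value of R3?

R3=10
R2=10
R4=1
R3=10-16=-6
R2=10+(-6)=4
R2=4+17=21
R4=1+1=2
CMP R4, 8  (cmp 2,8)
JLT loop: taken
R3=(-6)-16=-22
R2=21+(-22)=-1
R2=(-1)+17=16
R4=2+1=3
CMP R4, 8  (cmp 3,8)
JLT loop: taken
R3=(-22)-16=-38
R2=16+(-38)=-22
R2=(-22)+17=-5
R4=3+1=4
CMP R4, 8  (cmp 4,8)
JLT loop: taken
R3=(-38)-16=-54
R2=(-5)+(-54)=-59
R2=(-59)+17=-42
R4=4+1=5
CMP R4, 8  (cmp 5,8)
JLT loop: taken
R3=(-54)-16=-70
R2=(-42)+(-70)=-112
R2=(-112)+17=-95
R4=5+1=6
CMP R4, 8  (cmp 6,8)
JLT loop: taken
R3=(-70)-16=-86
R2=(-95)+(-86)=-181
R2=(-181)+17=-164
R4=6+1=7
CMP R4, 8  (cmp 7,8)
JLT loop: taken
R3=(-86)-16=-102
R2=(-164)+(-102)=-266
R2=(-266)+17=-249
R4=7+1=8
CMP R4, 8  (cmp 8,8)
JLT loop: not taken
halt.

-102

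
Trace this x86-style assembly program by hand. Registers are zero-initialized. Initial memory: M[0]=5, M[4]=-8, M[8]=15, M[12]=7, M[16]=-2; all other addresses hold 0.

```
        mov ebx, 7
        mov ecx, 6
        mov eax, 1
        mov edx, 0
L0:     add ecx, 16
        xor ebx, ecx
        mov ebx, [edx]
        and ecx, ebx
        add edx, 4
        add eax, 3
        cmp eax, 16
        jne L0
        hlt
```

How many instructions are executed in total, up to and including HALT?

45

after mov ebx, 7: ebx=7
after mov ecx, 6: ecx=6
after mov eax, 1: eax=1
after mov edx, 0: edx=0
after add ecx, 16: ecx=6+16=22
after xor ebx, ecx: ebx=7^22=17
after mov ebx, [edx]: ebx=M[0]=5
after and ecx, ebx: ecx=22&5=4
after add edx, 4: edx=0+4=4
after add eax, 3: eax=1+3=4
cmp eax, 16  (cmp 4,16)
jne L0: taken
after add ecx, 16: ecx=4+16=20
after xor ebx, ecx: ebx=5^20=17
after mov ebx, [edx]: ebx=M[4]=-8
after and ecx, ebx: ecx=20&(-8)=16
after add edx, 4: edx=4+4=8
after add eax, 3: eax=4+3=7
cmp eax, 16  (cmp 7,16)
jne L0: taken
after add ecx, 16: ecx=16+16=32
after xor ebx, ecx: ebx=(-8)^32=-40
after mov ebx, [edx]: ebx=M[8]=15
after and ecx, ebx: ecx=32&15=0
after add edx, 4: edx=8+4=12
after add eax, 3: eax=7+3=10
cmp eax, 16  (cmp 10,16)
jne L0: taken
after add ecx, 16: ecx=0+16=16
after xor ebx, ecx: ebx=15^16=31
after mov ebx, [edx]: ebx=M[12]=7
after and ecx, ebx: ecx=16&7=0
after add edx, 4: edx=12+4=16
after add eax, 3: eax=10+3=13
cmp eax, 16  (cmp 13,16)
jne L0: taken
after add ecx, 16: ecx=0+16=16
after xor ebx, ecx: ebx=7^16=23
after mov ebx, [edx]: ebx=M[16]=-2
after and ecx, ebx: ecx=16&(-2)=16
after add edx, 4: edx=16+4=20
after add eax, 3: eax=13+3=16
cmp eax, 16  (cmp 16,16)
jne L0: not taken
halt.
Total executed instructions: 45.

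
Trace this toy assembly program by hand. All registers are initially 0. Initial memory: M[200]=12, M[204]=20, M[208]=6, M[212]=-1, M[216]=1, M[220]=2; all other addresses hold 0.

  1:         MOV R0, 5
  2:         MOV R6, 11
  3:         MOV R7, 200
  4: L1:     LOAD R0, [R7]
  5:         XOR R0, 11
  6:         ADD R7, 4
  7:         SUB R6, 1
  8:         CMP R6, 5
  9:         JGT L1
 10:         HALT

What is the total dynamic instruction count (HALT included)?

40

R0=5
R6=11
R7=200
R0=M[200]=12
R0=12^11=7
R7=200+4=204
R6=11-1=10
CMP R6, 5  (cmp 10,5)
JGT L1: taken
R0=M[204]=20
R0=20^11=31
R7=204+4=208
R6=10-1=9
CMP R6, 5  (cmp 9,5)
JGT L1: taken
R0=M[208]=6
R0=6^11=13
R7=208+4=212
R6=9-1=8
CMP R6, 5  (cmp 8,5)
JGT L1: taken
R0=M[212]=-1
R0=(-1)^11=-12
R7=212+4=216
R6=8-1=7
CMP R6, 5  (cmp 7,5)
JGT L1: taken
R0=M[216]=1
R0=1^11=10
R7=216+4=220
R6=7-1=6
CMP R6, 5  (cmp 6,5)
JGT L1: taken
R0=M[220]=2
R0=2^11=9
R7=220+4=224
R6=6-1=5
CMP R6, 5  (cmp 5,5)
JGT L1: not taken
halt.
Total executed instructions: 40.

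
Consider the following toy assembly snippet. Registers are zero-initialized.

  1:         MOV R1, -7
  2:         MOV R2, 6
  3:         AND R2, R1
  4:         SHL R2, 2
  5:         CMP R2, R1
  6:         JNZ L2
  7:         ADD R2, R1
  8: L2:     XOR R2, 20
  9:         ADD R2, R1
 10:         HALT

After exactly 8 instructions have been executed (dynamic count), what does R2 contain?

13

R1=-7
R2=6
R2=6&(-7)=0
R2=0<<2=0
CMP R2, R1  (cmp 0,-7)
JNZ L2: taken
R2=0^20=20
R2=20+(-7)=13
After step 8: R2 = 13.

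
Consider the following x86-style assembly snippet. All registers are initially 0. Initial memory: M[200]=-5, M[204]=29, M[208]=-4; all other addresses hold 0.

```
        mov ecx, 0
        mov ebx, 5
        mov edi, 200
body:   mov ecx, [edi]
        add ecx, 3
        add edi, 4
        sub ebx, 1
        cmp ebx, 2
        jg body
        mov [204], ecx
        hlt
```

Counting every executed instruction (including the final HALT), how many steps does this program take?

ecx=0
ebx=5
edi=200
ecx=M[200]=-5
ecx=(-5)+3=-2
edi=200+4=204
ebx=5-1=4
cmp ebx, 2  (cmp 4,2)
jg body: taken
ecx=M[204]=29
ecx=29+3=32
edi=204+4=208
ebx=4-1=3
cmp ebx, 2  (cmp 3,2)
jg body: taken
ecx=M[208]=-4
ecx=(-4)+3=-1
edi=208+4=212
ebx=3-1=2
cmp ebx, 2  (cmp 2,2)
jg body: not taken
mov [204], ecx → M[204]=-1
halt.
Total executed instructions: 23.

23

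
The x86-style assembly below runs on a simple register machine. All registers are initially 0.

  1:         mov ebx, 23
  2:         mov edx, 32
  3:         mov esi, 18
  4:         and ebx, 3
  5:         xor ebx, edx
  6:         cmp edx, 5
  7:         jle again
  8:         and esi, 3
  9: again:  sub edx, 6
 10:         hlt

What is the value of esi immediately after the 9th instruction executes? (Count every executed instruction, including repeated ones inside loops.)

mov ebx, 23 → ebx=23
mov edx, 32 → edx=32
mov esi, 18 → esi=18
and ebx, 3 → ebx=23&3=3
xor ebx, edx → ebx=3^32=35
cmp edx, 5  (cmp 32,5)
jle again: not taken
and esi, 3 → esi=18&3=2
sub edx, 6 → edx=32-6=26
After step 9: esi = 2.

2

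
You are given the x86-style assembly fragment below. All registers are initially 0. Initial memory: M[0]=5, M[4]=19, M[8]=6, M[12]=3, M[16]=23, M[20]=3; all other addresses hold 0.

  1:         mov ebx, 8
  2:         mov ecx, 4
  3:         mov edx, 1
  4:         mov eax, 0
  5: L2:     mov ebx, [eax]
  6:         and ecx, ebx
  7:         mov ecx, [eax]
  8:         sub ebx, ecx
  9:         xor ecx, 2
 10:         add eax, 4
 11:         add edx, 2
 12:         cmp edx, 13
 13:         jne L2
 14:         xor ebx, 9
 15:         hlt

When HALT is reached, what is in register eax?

after mov ebx, 8: ebx=8
after mov ecx, 4: ecx=4
after mov edx, 1: edx=1
after mov eax, 0: eax=0
after mov ebx, [eax]: ebx=M[0]=5
after and ecx, ebx: ecx=4&5=4
after mov ecx, [eax]: ecx=M[0]=5
after sub ebx, ecx: ebx=5-5=0
after xor ecx, 2: ecx=5^2=7
after add eax, 4: eax=0+4=4
after add edx, 2: edx=1+2=3
cmp edx, 13  (cmp 3,13)
jne L2: taken
after mov ebx, [eax]: ebx=M[4]=19
after and ecx, ebx: ecx=7&19=3
after mov ecx, [eax]: ecx=M[4]=19
after sub ebx, ecx: ebx=19-19=0
after xor ecx, 2: ecx=19^2=17
after add eax, 4: eax=4+4=8
after add edx, 2: edx=3+2=5
cmp edx, 13  (cmp 5,13)
jne L2: taken
after mov ebx, [eax]: ebx=M[8]=6
after and ecx, ebx: ecx=17&6=0
after mov ecx, [eax]: ecx=M[8]=6
after sub ebx, ecx: ebx=6-6=0
after xor ecx, 2: ecx=6^2=4
after add eax, 4: eax=8+4=12
after add edx, 2: edx=5+2=7
cmp edx, 13  (cmp 7,13)
jne L2: taken
after mov ebx, [eax]: ebx=M[12]=3
after and ecx, ebx: ecx=4&3=0
after mov ecx, [eax]: ecx=M[12]=3
after sub ebx, ecx: ebx=3-3=0
after xor ecx, 2: ecx=3^2=1
after add eax, 4: eax=12+4=16
after add edx, 2: edx=7+2=9
cmp edx, 13  (cmp 9,13)
jne L2: taken
after mov ebx, [eax]: ebx=M[16]=23
after and ecx, ebx: ecx=1&23=1
after mov ecx, [eax]: ecx=M[16]=23
after sub ebx, ecx: ebx=23-23=0
after xor ecx, 2: ecx=23^2=21
after add eax, 4: eax=16+4=20
after add edx, 2: edx=9+2=11
cmp edx, 13  (cmp 11,13)
jne L2: taken
after mov ebx, [eax]: ebx=M[20]=3
after and ecx, ebx: ecx=21&3=1
after mov ecx, [eax]: ecx=M[20]=3
after sub ebx, ecx: ebx=3-3=0
after xor ecx, 2: ecx=3^2=1
after add eax, 4: eax=20+4=24
after add edx, 2: edx=11+2=13
cmp edx, 13  (cmp 13,13)
jne L2: not taken
after xor ebx, 9: ebx=0^9=9
halt.

24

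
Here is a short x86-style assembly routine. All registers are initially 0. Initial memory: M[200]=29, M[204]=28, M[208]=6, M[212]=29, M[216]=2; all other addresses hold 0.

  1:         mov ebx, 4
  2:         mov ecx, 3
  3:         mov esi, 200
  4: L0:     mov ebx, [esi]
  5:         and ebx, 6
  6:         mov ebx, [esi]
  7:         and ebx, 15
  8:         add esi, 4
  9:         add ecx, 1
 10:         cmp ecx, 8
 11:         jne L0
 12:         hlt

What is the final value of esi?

mov ebx, 4 → ebx=4
mov ecx, 3 → ecx=3
mov esi, 200 → esi=200
mov ebx, [esi] → ebx=M[200]=29
and ebx, 6 → ebx=29&6=4
mov ebx, [esi] → ebx=M[200]=29
and ebx, 15 → ebx=29&15=13
add esi, 4 → esi=200+4=204
add ecx, 1 → ecx=3+1=4
cmp ecx, 8  (cmp 4,8)
jne L0: taken
mov ebx, [esi] → ebx=M[204]=28
and ebx, 6 → ebx=28&6=4
mov ebx, [esi] → ebx=M[204]=28
and ebx, 15 → ebx=28&15=12
add esi, 4 → esi=204+4=208
add ecx, 1 → ecx=4+1=5
cmp ecx, 8  (cmp 5,8)
jne L0: taken
mov ebx, [esi] → ebx=M[208]=6
and ebx, 6 → ebx=6&6=6
mov ebx, [esi] → ebx=M[208]=6
and ebx, 15 → ebx=6&15=6
add esi, 4 → esi=208+4=212
add ecx, 1 → ecx=5+1=6
cmp ecx, 8  (cmp 6,8)
jne L0: taken
mov ebx, [esi] → ebx=M[212]=29
and ebx, 6 → ebx=29&6=4
mov ebx, [esi] → ebx=M[212]=29
and ebx, 15 → ebx=29&15=13
add esi, 4 → esi=212+4=216
add ecx, 1 → ecx=6+1=7
cmp ecx, 8  (cmp 7,8)
jne L0: taken
mov ebx, [esi] → ebx=M[216]=2
and ebx, 6 → ebx=2&6=2
mov ebx, [esi] → ebx=M[216]=2
and ebx, 15 → ebx=2&15=2
add esi, 4 → esi=216+4=220
add ecx, 1 → ecx=7+1=8
cmp ecx, 8  (cmp 8,8)
jne L0: not taken
halt.

220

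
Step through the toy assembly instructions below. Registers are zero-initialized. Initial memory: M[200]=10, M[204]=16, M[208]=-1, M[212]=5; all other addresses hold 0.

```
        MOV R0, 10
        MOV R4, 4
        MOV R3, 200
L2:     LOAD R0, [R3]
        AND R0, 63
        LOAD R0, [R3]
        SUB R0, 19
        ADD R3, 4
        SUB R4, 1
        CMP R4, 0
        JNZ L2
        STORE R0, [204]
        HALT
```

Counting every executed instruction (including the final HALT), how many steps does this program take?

R0=10
R4=4
R3=200
R0=M[200]=10
R0=10&63=10
R0=M[200]=10
R0=10-19=-9
R3=200+4=204
R4=4-1=3
CMP R4, 0  (cmp 3,0)
JNZ L2: taken
R0=M[204]=16
R0=16&63=16
R0=M[204]=16
R0=16-19=-3
R3=204+4=208
R4=3-1=2
CMP R4, 0  (cmp 2,0)
JNZ L2: taken
R0=M[208]=-1
R0=(-1)&63=63
R0=M[208]=-1
R0=(-1)-19=-20
R3=208+4=212
R4=2-1=1
CMP R4, 0  (cmp 1,0)
JNZ L2: taken
R0=M[212]=5
R0=5&63=5
R0=M[212]=5
R0=5-19=-14
R3=212+4=216
R4=1-1=0
CMP R4, 0  (cmp 0,0)
JNZ L2: not taken
STORE R0, [204] → M[204]=-14
halt.
Total executed instructions: 37.

37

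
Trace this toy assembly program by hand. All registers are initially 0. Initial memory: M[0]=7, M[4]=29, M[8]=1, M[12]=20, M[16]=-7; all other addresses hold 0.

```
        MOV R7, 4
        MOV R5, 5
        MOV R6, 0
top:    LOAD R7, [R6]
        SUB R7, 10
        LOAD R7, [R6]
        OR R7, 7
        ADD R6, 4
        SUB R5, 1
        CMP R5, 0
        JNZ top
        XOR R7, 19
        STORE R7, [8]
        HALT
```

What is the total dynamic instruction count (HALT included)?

46

MOV R7, 4 → R7=4
MOV R5, 5 → R5=5
MOV R6, 0 → R6=0
LOAD R7, [R6] → R7=M[0]=7
SUB R7, 10 → R7=7-10=-3
LOAD R7, [R6] → R7=M[0]=7
OR R7, 7 → R7=7|7=7
ADD R6, 4 → R6=0+4=4
SUB R5, 1 → R5=5-1=4
CMP R5, 0  (cmp 4,0)
JNZ top: taken
LOAD R7, [R6] → R7=M[4]=29
SUB R7, 10 → R7=29-10=19
LOAD R7, [R6] → R7=M[4]=29
OR R7, 7 → R7=29|7=31
ADD R6, 4 → R6=4+4=8
SUB R5, 1 → R5=4-1=3
CMP R5, 0  (cmp 3,0)
JNZ top: taken
LOAD R7, [R6] → R7=M[8]=1
SUB R7, 10 → R7=1-10=-9
LOAD R7, [R6] → R7=M[8]=1
OR R7, 7 → R7=1|7=7
ADD R6, 4 → R6=8+4=12
SUB R5, 1 → R5=3-1=2
CMP R5, 0  (cmp 2,0)
JNZ top: taken
LOAD R7, [R6] → R7=M[12]=20
SUB R7, 10 → R7=20-10=10
LOAD R7, [R6] → R7=M[12]=20
OR R7, 7 → R7=20|7=23
ADD R6, 4 → R6=12+4=16
SUB R5, 1 → R5=2-1=1
CMP R5, 0  (cmp 1,0)
JNZ top: taken
LOAD R7, [R6] → R7=M[16]=-7
SUB R7, 10 → R7=(-7)-10=-17
LOAD R7, [R6] → R7=M[16]=-7
OR R7, 7 → R7=(-7)|7=-1
ADD R6, 4 → R6=16+4=20
SUB R5, 1 → R5=1-1=0
CMP R5, 0  (cmp 0,0)
JNZ top: not taken
XOR R7, 19 → R7=(-1)^19=-20
STORE R7, [8] → M[8]=-20
halt.
Total executed instructions: 46.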